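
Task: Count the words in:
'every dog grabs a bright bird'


Split into words: every | dog | grabs | a | bright | bird = 6 words.

6


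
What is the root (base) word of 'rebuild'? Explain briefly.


Remove prefix 're' from 'rebuild' to get root 'build'.

build


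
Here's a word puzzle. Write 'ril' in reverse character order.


Reverse 'ril' character by character: 'lir'.

lir


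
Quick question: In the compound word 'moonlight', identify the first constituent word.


Split 'moonlight' into 'moon' + 'light'. The first part is 'moon'.

moon


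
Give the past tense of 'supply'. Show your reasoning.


Apply rule: Change -y to -ied. 'supply' becomes 'supplied'.

supplied


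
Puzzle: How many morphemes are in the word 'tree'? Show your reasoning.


Decomposition: tree (free morpheme) = 1 morpheme(s)

1 morphemes


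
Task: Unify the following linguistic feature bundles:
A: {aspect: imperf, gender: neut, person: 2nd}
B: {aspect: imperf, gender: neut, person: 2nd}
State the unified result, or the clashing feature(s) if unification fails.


Compare features:
aspect: A=imperf vs B=imperf -> unified: imperf
gender: A=neut vs B=neut -> unified: neut
person: A=2nd vs B=2nd -> unified: 2nd
No clashes found.

Unified: {aspect: imperf, gender: neut, person: 2nd}


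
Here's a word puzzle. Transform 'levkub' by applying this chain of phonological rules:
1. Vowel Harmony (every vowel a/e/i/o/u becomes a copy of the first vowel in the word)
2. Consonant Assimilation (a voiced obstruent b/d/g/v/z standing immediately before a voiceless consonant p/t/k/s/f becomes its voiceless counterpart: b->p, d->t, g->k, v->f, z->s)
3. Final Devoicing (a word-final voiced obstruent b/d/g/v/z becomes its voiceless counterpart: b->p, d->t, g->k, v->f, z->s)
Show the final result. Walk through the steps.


Starting form: 'levkub'
Rule 1: Vowel Harmony: all vowels become 'e' (matching first vowel). 'levkub' -> 'levkeb'
Rule 2: Consonant Assimilation: voiced obstruent before voiceless consonant becomes voiceless ('vk' -> 'fk'). 'levkeb' -> 'lefkeb'
Rule 3: Final Devoicing: word-final voiced obstruent 'b' becomes voiceless 'p'. 'lefkeb' -> 'lefkep'
Final form: 'lefkep'

lefkep


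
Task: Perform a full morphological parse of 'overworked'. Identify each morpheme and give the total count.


Step 1: Identify prefix: 'over' (meaning: excessively)
Step 2: Identify root: 'work'
Step 3: Identify suffix(es): 'ed'
Decomposition: over- (prefix: excessively) + work (root) + -ed (suffix: past)
Total morphemes: 3

3 morphemes (over- (prefix: excessively) + work (root) + -ed (suffix: past))


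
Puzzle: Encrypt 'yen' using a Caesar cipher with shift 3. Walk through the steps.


Shift each letter by 3: y -> b, e -> h, n -> q. Result: 'bhq'.

bhq


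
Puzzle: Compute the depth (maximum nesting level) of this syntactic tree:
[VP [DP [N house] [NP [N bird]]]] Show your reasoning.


Count bracket nesting levels:
'[' at pos 0: depth = 1
'[' at pos 4: depth = 2
'[' at pos 8: depth = 3
'[' at pos 18: depth = 3
'[' at pos 22: depth = 4
Maximum depth reached: 4

4


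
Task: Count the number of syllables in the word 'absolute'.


Break 'absolute' into syllables: ab-so-lute -> ab | so | lute = 3 syllables

3 syllables


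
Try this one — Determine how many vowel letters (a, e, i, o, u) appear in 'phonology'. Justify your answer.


Vowels in 'phonology': o, o, o = 3 vowels.

3


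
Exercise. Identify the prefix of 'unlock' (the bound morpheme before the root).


The word 'unlock' = 'un' (prefix) + 'lock' (root). The prefix is 'un'.

un


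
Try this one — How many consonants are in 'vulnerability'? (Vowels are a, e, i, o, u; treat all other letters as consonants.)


Consonants in 'vulnerability': v, l, n, r, b, l, t, y = 8 consonants.

8


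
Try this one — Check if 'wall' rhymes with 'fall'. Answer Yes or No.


Rime (stressed vowel + following sounds) of 'wall': -all = /ɔːl/
Rime of 'fall': -all = /ɔːl/
/ɔːl/ and /ɔːl/ are the same ending sound, so the words rhyme.

Yes


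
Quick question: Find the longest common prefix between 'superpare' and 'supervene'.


Compare from the start: 5 characters match: 'super'. Mismatch at position 6: 'p' vs 'v'.

super


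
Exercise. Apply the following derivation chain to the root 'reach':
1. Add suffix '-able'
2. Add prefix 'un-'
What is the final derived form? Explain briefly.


Step 1: Add suffix '-able' to 'reach' = 'reachable'
Step 2: Add prefix 'un-' to 'reachable' = 'unreachable'

unreachable


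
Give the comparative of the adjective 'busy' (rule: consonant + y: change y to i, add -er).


Apply comparative formation (consonant + y: change y to i, add -er): 'busy' -> 'busier'.

busier


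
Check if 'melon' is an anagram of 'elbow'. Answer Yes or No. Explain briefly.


Sorted letters of 'melon': 'elmno'
Sorted letters of 'elbow': 'below'
They do not match.

No


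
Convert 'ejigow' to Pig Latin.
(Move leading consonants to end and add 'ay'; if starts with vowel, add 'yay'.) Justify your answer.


'ejigow' starts with a vowel, so add 'yay': 'ejigowyay'.

ejigowyay


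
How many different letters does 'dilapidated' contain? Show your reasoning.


Unique letters in 'dilapidated': {a, d, e, i, l, p, t} = 7 distinct letters.

7


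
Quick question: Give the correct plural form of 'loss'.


Apply rule: Add -es (sibilant/fricative ending). 'loss' becomes 'losses'.

losses


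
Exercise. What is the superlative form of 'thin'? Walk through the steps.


Apply superlative formation (double final consonant, add -est): 'thin' -> 'thinnest'.

thinnest


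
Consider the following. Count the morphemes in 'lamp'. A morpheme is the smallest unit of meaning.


Decomposition: lamp (free morpheme) = 1 morpheme(s)

1 morphemes


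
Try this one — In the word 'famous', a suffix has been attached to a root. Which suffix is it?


The word 'famous' = 'fame' (root) + '-ous' (suffix). The suffix is '-ous'.

ous


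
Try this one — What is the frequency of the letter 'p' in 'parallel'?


Letter 'p' in 'parallel': found at position(s) 1 = 1 occurrence(s).

1


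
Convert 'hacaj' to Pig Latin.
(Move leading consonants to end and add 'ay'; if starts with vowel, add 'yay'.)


'hacaj': move consonant cluster 'h' to end and add 'ay': 'acajhay'.

acajhay


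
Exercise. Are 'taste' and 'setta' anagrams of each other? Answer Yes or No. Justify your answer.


Sorted letters of 'taste': 'aestt'
Sorted letters of 'setta': 'aestt'
They match.

Yes


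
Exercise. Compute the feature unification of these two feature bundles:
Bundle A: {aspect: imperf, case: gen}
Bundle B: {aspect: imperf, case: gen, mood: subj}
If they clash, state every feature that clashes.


Compare features:
aspect: A=imperf vs B=imperf -> unified: imperf
case: A=gen vs B=gen -> unified: gen
mood: A=_ vs B=subj -> unified: subj
No clashes found.

Unified: {aspect: imperf, case: gen, mood: subj}


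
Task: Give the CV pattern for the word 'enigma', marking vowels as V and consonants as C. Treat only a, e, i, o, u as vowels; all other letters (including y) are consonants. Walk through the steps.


Letter mapping: e = V, n = C, i = V, g = C, m = C, a = V.

VCVCCV


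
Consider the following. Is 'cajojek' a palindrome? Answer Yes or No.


Forward: 'cajojek'
Reversed: 'kejojac'
They differ.

No


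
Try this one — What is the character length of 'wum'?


Spell out 'wum' and number each letter: w(1), u(2), m(3). Total: 3 letters.

3


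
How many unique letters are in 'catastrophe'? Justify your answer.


Unique letters in 'catastrophe': {a, c, e, h, o, p, r, s, t} = 9 distinct letters.

9


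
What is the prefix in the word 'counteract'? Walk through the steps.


The word 'counteract' = 'counter' (prefix) + 'act' (root). The prefix is 'counter'.

counter


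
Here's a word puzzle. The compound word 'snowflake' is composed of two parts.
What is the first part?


Split 'snowflake' into 'snow' + 'flake'. The first part is 'snow'.

snow


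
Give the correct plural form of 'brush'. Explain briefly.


Apply rule: Add -es (sibilant/fricative ending). 'brush' becomes 'brushes'.

brushes


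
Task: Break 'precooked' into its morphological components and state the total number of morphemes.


Step 1: Identify prefix: 'pre' (meaning: before)
Step 2: Identify root: 'cook'
Step 3: Identify suffix(es): 'ed'
Decomposition: pre- (prefix: before) + cook (root) + -ed (suffix: past)
Total morphemes: 3

3 morphemes (pre- (prefix: before) + cook (root) + -ed (suffix: past))


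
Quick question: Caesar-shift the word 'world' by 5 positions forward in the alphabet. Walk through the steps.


Shift each letter by 5: w -> b, o -> t, r -> w, l -> q, d -> i. Result: 'btwqi'.

btwqi


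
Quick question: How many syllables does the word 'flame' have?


Break 'flame' into syllables: flame -> flame = 1 syllable

1 syllable


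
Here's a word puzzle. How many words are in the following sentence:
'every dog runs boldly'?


Split into words: every | dog | runs | boldly = 4 words.

4


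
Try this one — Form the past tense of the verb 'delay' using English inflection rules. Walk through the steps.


Apply rule: Add -ed. 'delay' becomes 'delayed'.

delayed


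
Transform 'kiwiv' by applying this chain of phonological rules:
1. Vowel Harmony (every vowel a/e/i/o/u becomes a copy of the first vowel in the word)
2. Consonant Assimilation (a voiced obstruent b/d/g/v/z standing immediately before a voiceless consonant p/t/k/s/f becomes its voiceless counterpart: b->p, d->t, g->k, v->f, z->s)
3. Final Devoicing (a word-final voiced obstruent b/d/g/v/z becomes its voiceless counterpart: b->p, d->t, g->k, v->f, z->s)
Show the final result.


Starting form: 'kiwiv'
Rule 1: Vowel Harmony: all vowels already match. No change.
Rule 2: Consonant Assimilation: no voiced obstruent (b/d/g/v/z) stands immediately before a voiceless consonant (p/t/k/s/f). No change.
Rule 3: Final Devoicing: word-final voiced obstruent 'v' becomes voiceless 'f'. 'kiwiv' -> 'kiwif'
Final form: 'kiwif'

kiwif


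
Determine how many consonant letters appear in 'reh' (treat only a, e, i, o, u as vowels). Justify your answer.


Consonants in 'reh': r, h = 2 consonants.

2


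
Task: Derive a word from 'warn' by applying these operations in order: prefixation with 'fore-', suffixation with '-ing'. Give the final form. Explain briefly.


Step 1: Add prefix 'fore-' to 'warn' = 'forewarn'
Step 2: Add suffix '-ing' to 'forewarn' = 'forewarning'

forewarning


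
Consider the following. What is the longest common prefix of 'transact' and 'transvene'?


Compare from the start: 5 characters match: 'trans'. Mismatch at position 6: 'a' vs 'v'.

trans


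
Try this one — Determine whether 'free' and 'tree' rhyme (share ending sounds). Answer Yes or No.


Rime (stressed vowel + following sounds) of 'free': -ee = /iː/
Rime of 'tree': -ee = /iː/
/iː/ and /iː/ are the same ending sound, so the words rhyme.

Yes


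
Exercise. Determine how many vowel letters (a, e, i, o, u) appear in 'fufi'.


Vowels in 'fufi': u, i = 2 vowels.

2


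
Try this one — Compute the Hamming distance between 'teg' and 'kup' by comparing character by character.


Alignment:
Position 1: 't' vs 'k' = DIFFER
Position 2: 'e' vs 'u' = DIFFER
Position 3: 'g' vs 'p' = DIFFER
Total differences: 3

3


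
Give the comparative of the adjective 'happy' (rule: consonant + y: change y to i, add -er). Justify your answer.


Apply comparative formation (consonant + y: change y to i, add -er): 'happy' -> 'happier'.

happier


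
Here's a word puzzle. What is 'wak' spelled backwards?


Reverse 'wak' character by character: 'kaw'.

kaw


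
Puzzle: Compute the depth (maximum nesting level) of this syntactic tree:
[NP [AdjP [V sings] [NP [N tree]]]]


Count bracket nesting levels:
'[' at pos 0: depth = 1
'[' at pos 4: depth = 2
'[' at pos 10: depth = 3
'[' at pos 20: depth = 3
'[' at pos 24: depth = 4
Maximum depth reached: 4

4


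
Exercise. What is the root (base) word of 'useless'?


Remove suffix '-less' from 'useless' to get root 'use'.

use


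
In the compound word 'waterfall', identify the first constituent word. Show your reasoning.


Split 'waterfall' into 'water' + 'fall'. The first part is 'water'.

water


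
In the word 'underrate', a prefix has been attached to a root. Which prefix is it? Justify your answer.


The word 'underrate' = 'under' (prefix) + 'rate' (root). The prefix is 'under'.

under


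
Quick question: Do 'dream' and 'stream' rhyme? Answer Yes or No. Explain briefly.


Rime (stressed vowel + following sounds) of 'dream': -eam = /iːm/
Rime of 'stream': -eam = /iːm/
/iːm/ and /iːm/ are the same ending sound, so the words rhyme.

Yes


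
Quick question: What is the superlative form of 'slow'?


Apply superlative formation (add -est): 'slow' -> 'slowest'.

slowest


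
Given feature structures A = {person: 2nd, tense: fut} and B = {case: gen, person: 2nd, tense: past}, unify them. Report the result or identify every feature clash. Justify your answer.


Compare features:
case: A=_ vs B=gen -> unified: gen
person: A=2nd vs B=2nd -> unified: 2nd
tense: A=fut vs B=past -> CLASH
Clash detected on feature 'tense' (fut vs past); unification fails.

CLASH on 'tense' (fut vs past)


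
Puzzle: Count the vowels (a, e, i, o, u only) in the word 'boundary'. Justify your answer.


Vowels in 'boundary': o, u, a = 3 vowels.

3


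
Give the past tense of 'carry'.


Apply rule: Change -y to -ied. 'carry' becomes 'carried'.

carried


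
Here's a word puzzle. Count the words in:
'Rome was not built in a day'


Split into words: Rome | was | not | built | in | a | day = 7 words.

7


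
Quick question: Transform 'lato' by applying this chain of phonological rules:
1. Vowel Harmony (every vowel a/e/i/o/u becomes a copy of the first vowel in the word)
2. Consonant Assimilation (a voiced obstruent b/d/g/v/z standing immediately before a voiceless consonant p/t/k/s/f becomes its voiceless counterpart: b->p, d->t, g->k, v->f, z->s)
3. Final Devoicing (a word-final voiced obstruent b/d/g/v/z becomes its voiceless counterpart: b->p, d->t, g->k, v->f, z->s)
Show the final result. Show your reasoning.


Starting form: 'lato'
Rule 1: Vowel Harmony: all vowels become 'a' (matching first vowel). 'lato' -> 'lata'
Rule 2: Consonant Assimilation: no voiced obstruent (b/d/g/v/z) stands immediately before a voiceless consonant (p/t/k/s/f). No change.
Rule 3: Final Devoicing: the word ends in the vowel 'a', not a consonant. No change.
Final form: 'lata'

lata


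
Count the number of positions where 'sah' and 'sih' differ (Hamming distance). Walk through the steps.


Alignment:
Position 1: 's' vs 's' = match
Position 2: 'a' vs 'i' = DIFFER
Position 3: 'h' vs 'h' = match
Total differences: 1

1


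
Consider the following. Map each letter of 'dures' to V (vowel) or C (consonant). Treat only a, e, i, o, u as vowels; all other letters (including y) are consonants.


Letter mapping: d = C, u = V, r = C, e = V, s = C.

CVCVC


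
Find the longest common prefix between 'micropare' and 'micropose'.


Compare from the start: 6 characters match: 'microp'. Mismatch at position 7: 'a' vs 'o'.

microp


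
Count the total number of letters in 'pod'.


Spell out 'pod' and number each letter: p(1), o(2), d(3). Total: 3 letters.

3


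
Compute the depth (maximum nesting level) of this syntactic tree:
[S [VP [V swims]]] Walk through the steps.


Count bracket nesting levels:
'[' at pos 0: depth = 1
'[' at pos 3: depth = 2
'[' at pos 7: depth = 3
Maximum depth reached: 3

3


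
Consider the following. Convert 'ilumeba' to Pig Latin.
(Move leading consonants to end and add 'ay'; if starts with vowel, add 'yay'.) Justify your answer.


'ilumeba' starts with a vowel, so add 'yay': 'ilumebayay'.

ilumebayay


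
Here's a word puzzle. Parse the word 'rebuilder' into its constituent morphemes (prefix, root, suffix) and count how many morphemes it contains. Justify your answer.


Step 1: Identify prefix: 're' (meaning: again)
Step 2: Identify root: 'build'
Step 3: Identify suffix(es): 'er'
Decomposition: re- (prefix: again) + build (root) + -er (suffix: one who)
Total morphemes: 3

3 morphemes (re- (prefix: again) + build (root) + -er (suffix: one who))


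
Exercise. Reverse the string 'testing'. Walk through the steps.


Reverse 'testing' character by character: 'gnitset'.

gnitset


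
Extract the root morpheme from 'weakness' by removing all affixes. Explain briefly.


Remove suffix '-ness' from 'weakness' to get root 'weak'.

weak


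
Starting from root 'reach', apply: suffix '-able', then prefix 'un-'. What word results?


Step 1: Add suffix '-able' to 'reach' = 'reachable'
Step 2: Add prefix 'un-' to 'reachable' = 'unreachable'

unreachable


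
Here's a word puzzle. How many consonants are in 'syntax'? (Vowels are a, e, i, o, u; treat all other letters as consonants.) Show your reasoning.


Consonants in 'syntax': s, y, n, t, x = 5 consonants.

5


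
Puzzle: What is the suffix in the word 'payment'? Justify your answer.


The word 'payment' = 'pay' (root) + '-ment' (suffix). The suffix is '-ment'.

ment


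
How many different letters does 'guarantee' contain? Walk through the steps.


Unique letters in 'guarantee': {a, e, g, n, r, t, u} = 7 distinct letters.

7


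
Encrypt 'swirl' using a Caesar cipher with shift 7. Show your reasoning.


Shift each letter by 7: s -> z, w -> d, i -> p, r -> y, l -> s. Result: 'zdpys'.

zdpys


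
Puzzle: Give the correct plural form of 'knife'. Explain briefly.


Apply rule: Change -fe to -ves. 'knife' becomes 'knives'.

knives


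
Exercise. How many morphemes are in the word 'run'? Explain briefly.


Decomposition: run (free morpheme) = 1 morpheme(s)

1 morphemes


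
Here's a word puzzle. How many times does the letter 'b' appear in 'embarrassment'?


Letter 'b' in 'embarrassment': found at position(s) 3 = 1 occurrence(s).

1


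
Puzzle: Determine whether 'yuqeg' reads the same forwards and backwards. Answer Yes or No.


Forward: 'yuqeg'
Reversed: 'gequy'
They differ.

No


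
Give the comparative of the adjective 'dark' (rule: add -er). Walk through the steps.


Apply comparative formation (add -er): 'dark' -> 'darker'.

darker


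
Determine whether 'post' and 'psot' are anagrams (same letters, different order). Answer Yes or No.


Sorted letters of 'post': 'opst'
Sorted letters of 'psot': 'opst'
They match.

Yes


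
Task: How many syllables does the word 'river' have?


Break 'river' into syllables: riv-er -> riv | er = 2 syllables

2 syllables


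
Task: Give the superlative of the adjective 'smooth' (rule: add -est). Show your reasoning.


Apply superlative formation (add -est): 'smooth' -> 'smoothest'.

smoothest


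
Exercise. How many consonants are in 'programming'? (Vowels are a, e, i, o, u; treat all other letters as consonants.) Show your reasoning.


Consonants in 'programming': p, r, g, r, m, m, n, g = 8 consonants.

8


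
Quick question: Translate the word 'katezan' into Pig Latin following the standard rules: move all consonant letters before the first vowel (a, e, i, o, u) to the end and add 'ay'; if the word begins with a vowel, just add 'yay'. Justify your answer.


'katezan': move consonant cluster 'k' to end and add 'ay': 'atezankay'.

atezankay


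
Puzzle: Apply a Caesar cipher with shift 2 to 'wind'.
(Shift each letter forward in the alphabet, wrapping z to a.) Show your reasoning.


Shift each letter by 2: w -> y, i -> k, n -> p, d -> f. Result: 'ykpf'.

ykpf


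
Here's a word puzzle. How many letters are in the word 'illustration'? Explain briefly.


Spell out 'illustration' and number each letter: i(1), l(2), l(3), u(4), s(5), t(6), r(7), a(8), t(9), i(10), o(11), n(12). Total: 12 letters.

12


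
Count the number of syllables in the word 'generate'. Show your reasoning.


Break 'generate' into syllables: gen-er-ate -> gen | er | ate = 3 syllables

3 syllables


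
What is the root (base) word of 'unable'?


Remove prefix 'un' from 'unable' to get root 'able'.

able


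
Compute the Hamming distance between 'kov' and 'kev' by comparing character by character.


Alignment:
Position 1: 'k' vs 'k' = match
Position 2: 'o' vs 'e' = DIFFER
Position 3: 'v' vs 'v' = match
Total differences: 1

1


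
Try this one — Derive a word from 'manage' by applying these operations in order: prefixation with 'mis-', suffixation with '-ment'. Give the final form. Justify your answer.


Step 1: Add prefix 'mis-' to 'manage' = 'mismanage'
Step 2: Add suffix '-ment' to 'mismanage' = 'mismanagement'

mismanagement


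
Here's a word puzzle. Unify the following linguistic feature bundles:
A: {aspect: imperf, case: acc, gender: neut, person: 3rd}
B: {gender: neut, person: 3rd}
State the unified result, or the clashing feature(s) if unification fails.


Compare features:
aspect: A=imperf vs B=_ -> unified: imperf
case: A=acc vs B=_ -> unified: acc
gender: A=neut vs B=neut -> unified: neut
person: A=3rd vs B=3rd -> unified: 3rd
No clashes found.

Unified: {aspect: imperf, case: acc, gender: neut, person: 3rd}


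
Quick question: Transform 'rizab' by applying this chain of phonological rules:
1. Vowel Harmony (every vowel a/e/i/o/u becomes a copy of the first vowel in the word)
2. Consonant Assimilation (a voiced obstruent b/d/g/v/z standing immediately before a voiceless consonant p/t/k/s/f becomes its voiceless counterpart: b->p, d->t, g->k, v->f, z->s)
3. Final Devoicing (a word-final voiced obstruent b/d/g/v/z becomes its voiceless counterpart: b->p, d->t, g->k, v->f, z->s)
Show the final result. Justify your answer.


Starting form: 'rizab'
Rule 1: Vowel Harmony: all vowels become 'i' (matching first vowel). 'rizab' -> 'rizib'
Rule 2: Consonant Assimilation: no voiced obstruent (b/d/g/v/z) stands immediately before a voiceless consonant (p/t/k/s/f). No change.
Rule 3: Final Devoicing: word-final voiced obstruent 'b' becomes voiceless 'p'. 'rizib' -> 'rizip'
Final form: 'rizip'

rizip


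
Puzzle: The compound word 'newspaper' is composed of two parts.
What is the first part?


Split 'newspaper' into 'news' + 'paper'. The first part is 'news'.

news


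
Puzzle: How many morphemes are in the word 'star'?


Decomposition: star (free morpheme) = 1 morpheme(s)

1 morphemes


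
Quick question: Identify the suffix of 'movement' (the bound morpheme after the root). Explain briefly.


The word 'movement' = 'move' (root) + '-ment' (suffix). The suffix is '-ment'.

ment


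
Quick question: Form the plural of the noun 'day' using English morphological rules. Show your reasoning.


Apply rule: Add -s. 'day' becomes 'days'.

days


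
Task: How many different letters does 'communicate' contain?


Unique letters in 'communicate': {a, c, e, i, m, n, o, t, u} = 9 distinct letters.

9


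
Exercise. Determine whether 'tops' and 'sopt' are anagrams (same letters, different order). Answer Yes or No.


Sorted letters of 'tops': 'opst'
Sorted letters of 'sopt': 'opst'
They match.

Yes


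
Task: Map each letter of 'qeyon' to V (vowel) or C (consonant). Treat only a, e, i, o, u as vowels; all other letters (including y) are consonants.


Letter mapping: q = C, e = V, y = C, o = V, n = C.

CVCVC


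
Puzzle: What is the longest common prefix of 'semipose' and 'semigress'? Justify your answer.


Compare from the start: 4 characters match: 'semi'. Mismatch at position 5: 'p' vs 'g'.

semi


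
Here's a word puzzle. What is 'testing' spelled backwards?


Reverse 'testing' character by character: 'gnitset'.

gnitset


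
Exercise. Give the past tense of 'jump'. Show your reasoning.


Apply rule: Add -ed. 'jump' becomes 'jumped'.

jumped


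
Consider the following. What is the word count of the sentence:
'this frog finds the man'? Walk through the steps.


Split into words: this | frog | finds | the | man = 5 words.

5


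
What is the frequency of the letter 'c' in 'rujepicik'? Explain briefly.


Letter 'c' in 'rujepicik': found at position(s) 7 = 1 occurrence(s).

1


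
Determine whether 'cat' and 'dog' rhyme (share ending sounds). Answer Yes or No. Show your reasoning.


Rime (stressed vowel + following sounds) of 'cat': -at = /æt/
Rime of 'dog': -og = /ɒg/
/æt/ and /ɒg/ are different ending sounds, so the words do not rhyme.

No


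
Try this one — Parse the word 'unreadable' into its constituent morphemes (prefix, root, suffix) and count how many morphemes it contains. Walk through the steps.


Step 1: Identify prefix: 'un' (meaning: not/reverse)
Step 2: Identify root: 'read'
Step 3: Identify suffix(es): 'able'
Decomposition: un- (prefix: not/reverse) + read (root) + -able (suffix: capable of)
Total morphemes: 3

3 morphemes (un- (prefix: not/reverse) + read (root) + -able (suffix: capable of))


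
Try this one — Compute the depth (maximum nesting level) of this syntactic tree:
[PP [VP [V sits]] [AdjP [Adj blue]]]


Count bracket nesting levels:
'[' at pos 0: depth = 1
'[' at pos 4: depth = 2
'[' at pos 8: depth = 3
'[' at pos 18: depth = 2
'[' at pos 24: depth = 3
Maximum depth reached: 3

3


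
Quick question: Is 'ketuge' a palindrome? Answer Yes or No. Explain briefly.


Forward: 'ketuge'
Reversed: 'egutek'
They differ.

No


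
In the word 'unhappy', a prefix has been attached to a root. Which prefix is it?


The word 'unhappy' = 'un' (prefix) + 'happy' (root). The prefix is 'un'.

un


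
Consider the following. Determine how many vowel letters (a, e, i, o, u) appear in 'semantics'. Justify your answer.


Vowels in 'semantics': e, a, i = 3 vowels.

3


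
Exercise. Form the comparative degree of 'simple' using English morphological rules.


Apply comparative formation (ends in e: add -r): 'simple' -> 'simpler'.

simpler


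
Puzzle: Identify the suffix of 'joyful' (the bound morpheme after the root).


The word 'joyful' = 'joy' (root) + '-ful' (suffix). The suffix is '-ful'.

ful


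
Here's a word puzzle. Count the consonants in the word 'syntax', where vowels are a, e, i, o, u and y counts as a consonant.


Consonants in 'syntax': s, y, n, t, x = 5 consonants.

5


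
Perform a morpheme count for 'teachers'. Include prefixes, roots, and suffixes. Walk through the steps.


Decomposition: teach (root) + -er (suffix) + -s (plural) = 3 morpheme(s)

3 morphemes


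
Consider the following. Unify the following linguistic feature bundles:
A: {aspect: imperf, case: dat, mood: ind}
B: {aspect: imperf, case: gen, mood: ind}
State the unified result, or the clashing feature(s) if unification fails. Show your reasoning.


Compare features:
aspect: A=imperf vs B=imperf -> unified: imperf
case: A=dat vs B=gen -> CLASH
mood: A=ind vs B=ind -> unified: ind
Clash detected on feature 'case' (dat vs gen); unification fails.

CLASH on 'case' (dat vs gen)


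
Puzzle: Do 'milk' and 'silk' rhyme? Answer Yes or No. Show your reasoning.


Rime (stressed vowel + following sounds) of 'milk': -ilk = /ɪlk/
Rime of 'silk': -ilk = /ɪlk/
/ɪlk/ and /ɪlk/ are the same ending sound, so the words rhyme.

Yes


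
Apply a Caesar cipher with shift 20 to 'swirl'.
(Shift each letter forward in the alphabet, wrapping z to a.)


Shift each letter by 20: s -> m, w -> q, i -> c, r -> l, l -> f. Result: 'mqclf'.

mqclf


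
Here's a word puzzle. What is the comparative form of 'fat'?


Apply comparative formation (double final consonant, add -er): 'fat' -> 'fatter'.

fatter


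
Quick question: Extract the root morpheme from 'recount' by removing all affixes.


Remove prefix 're' from 'recount' to get root 'count'.

count


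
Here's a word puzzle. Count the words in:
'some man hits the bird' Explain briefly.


Split into words: some | man | hits | the | bird = 5 words.

5


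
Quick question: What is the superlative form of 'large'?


Apply superlative formation (ends in e: add -st): 'large' -> 'largest'.

largest


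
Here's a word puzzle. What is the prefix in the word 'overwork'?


The word 'overwork' = 'over' (prefix) + 'work' (root). The prefix is 'over'.

over


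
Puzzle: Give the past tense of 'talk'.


Apply rule: Add -ed. 'talk' becomes 'talked'.

talked


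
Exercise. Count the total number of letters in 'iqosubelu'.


Spell out 'iqosubelu' and number each letter: i(1), q(2), o(3), s(4), u(5), b(6), e(7), l(8), u(9). Total: 9 letters.

9


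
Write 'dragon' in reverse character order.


Reverse 'dragon' character by character: 'nogard'.

nogard


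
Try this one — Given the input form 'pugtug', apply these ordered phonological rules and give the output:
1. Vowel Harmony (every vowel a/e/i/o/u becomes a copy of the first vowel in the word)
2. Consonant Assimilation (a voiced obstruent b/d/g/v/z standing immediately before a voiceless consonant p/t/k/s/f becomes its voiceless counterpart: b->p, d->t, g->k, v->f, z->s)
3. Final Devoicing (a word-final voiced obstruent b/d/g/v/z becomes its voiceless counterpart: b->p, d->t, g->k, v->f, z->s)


Starting form: 'pugtug'
Rule 1: Vowel Harmony: all vowels already match. No change.
Rule 2: Consonant Assimilation: voiced obstruent before voiceless consonant becomes voiceless ('gt' -> 'kt'). 'pugtug' -> 'puktug'
Rule 3: Final Devoicing: word-final voiced obstruent 'g' becomes voiceless 'k'. 'puktug' -> 'puktuk'
Final form: 'puktuk'

puktuk


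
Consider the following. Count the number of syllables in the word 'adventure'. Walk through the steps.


Break 'adventure' into syllables: ad-ven-ture -> ad | ven | ture = 3 syllables

3 syllables


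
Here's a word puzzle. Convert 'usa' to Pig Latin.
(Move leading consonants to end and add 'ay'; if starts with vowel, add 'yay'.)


'usa' starts with a vowel, so add 'yay': 'usayay'.

usayay


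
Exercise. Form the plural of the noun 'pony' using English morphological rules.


Apply rule: Change -y to -ies (consonant + y). 'pony' becomes 'ponies'.

ponies


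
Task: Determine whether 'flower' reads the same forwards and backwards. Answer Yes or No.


Forward: 'flower'
Reversed: 'rewolf'
They differ.

No


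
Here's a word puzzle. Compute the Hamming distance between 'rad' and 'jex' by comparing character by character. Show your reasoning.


Alignment:
Position 1: 'r' vs 'j' = DIFFER
Position 2: 'a' vs 'e' = DIFFER
Position 3: 'd' vs 'x' = DIFFER
Total differences: 3

3


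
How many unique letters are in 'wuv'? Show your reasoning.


Unique letters in 'wuv': {u, v, w} = 3 distinct letters.

3


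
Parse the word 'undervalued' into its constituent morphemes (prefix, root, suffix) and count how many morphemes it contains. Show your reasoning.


Step 1: Identify prefix: 'under' (meaning: beneath/insufficient)
Step 2: Identify root: 'value'
Step 3: Identify suffix(es): 'ed'
Decomposition: under- (prefix: beneath/insufficient) + value (root) + -ed (suffix: past)
Total morphemes: 3

3 morphemes (under- (prefix: beneath/insufficient) + value (root) + -ed (suffix: past))


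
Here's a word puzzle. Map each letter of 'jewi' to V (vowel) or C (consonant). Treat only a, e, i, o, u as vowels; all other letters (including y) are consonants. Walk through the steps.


Letter mapping: j = C, e = V, w = C, i = V.

CVCV


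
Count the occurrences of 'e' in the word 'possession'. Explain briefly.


Letter 'e' in 'possession': found at position(s) 5 = 1 occurrence(s).

1


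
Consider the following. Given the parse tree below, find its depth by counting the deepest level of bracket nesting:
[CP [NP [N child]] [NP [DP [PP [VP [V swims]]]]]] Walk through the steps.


Count bracket nesting levels:
'[' at pos 0: depth = 1
'[' at pos 4: depth = 2
'[' at pos 8: depth = 3
'[' at pos 19: depth = 2
'[' at pos 23: depth = 3
'[' at pos 27: depth = 4
'[' at pos 31: depth = 5
'[' at pos 35: depth = 6
Maximum depth reached: 6

6


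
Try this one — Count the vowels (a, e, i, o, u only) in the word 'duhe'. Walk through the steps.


Vowels in 'duhe': u, e = 2 vowels.

2


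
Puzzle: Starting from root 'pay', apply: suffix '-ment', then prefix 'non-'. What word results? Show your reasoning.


Step 1: Add suffix '-ment' to 'pay' = 'payment'
Step 2: Add prefix 'non-' to 'payment' = 'nonpayment'

nonpayment


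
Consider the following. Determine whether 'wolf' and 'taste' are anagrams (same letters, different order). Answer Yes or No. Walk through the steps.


Sorted letters of 'wolf': 'flow'
Sorted letters of 'taste': 'aestt'
They do not match.

No


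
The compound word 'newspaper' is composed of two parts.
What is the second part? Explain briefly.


Split 'newspaper' into 'news' + 'paper'. The second part is 'paper'.

paper


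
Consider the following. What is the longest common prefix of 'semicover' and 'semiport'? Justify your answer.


Compare from the start: 4 characters match: 'semi'. Mismatch at position 5: 'c' vs 'p'.

semi


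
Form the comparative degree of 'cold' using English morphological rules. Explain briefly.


Apply comparative formation (add -er): 'cold' -> 'colder'.

colder


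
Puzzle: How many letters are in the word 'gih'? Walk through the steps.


Spell out 'gih' and number each letter: g(1), i(2), h(3). Total: 3 letters.

3


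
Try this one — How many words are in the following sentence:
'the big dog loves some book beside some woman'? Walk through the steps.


Split into words: the | big | dog | loves | some | book | beside | some | woman = 9 words.

9


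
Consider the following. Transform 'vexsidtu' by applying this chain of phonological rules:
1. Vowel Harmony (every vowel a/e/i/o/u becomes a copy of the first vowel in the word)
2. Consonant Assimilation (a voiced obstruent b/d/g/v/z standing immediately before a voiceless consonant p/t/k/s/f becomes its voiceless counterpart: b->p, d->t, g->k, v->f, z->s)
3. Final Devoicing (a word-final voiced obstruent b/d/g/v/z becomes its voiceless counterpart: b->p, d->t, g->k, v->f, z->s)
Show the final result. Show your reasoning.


Starting form: 'vexsidtu'
Rule 1: Vowel Harmony: all vowels become 'e' (matching first vowel). 'vexsidtu' -> 'vexsedte'
Rule 2: Consonant Assimilation: voiced obstruent before voiceless consonant becomes voiceless ('dt' -> 'tt'). 'vexsedte' -> 'vexsette'
Rule 3: Final Devoicing: the word ends in the vowel 'e', not a consonant. No change.
Final form: 'vexsette'

vexsette


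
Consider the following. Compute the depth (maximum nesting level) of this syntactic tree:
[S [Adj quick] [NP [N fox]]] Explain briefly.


Count bracket nesting levels:
'[' at pos 0: depth = 1
'[' at pos 3: depth = 2
'[' at pos 15: depth = 2
'[' at pos 19: depth = 3
Maximum depth reached: 3

3


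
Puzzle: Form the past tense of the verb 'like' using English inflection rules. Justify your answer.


Apply rule: Add -d (word ends in -e). 'like' becomes 'liked'.

liked


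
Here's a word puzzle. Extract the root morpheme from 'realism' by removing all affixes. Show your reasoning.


Remove suffix '-ism' from 'realism' to get root 'real'.

real


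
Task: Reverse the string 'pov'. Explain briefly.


Reverse 'pov' character by character: 'vop'.

vop


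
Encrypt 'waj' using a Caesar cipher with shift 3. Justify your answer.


Shift each letter by 3: w -> z, a -> d, j -> m. Result: 'zdm'.

zdm


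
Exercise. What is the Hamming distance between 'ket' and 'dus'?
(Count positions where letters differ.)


Alignment:
Position 1: 'k' vs 'd' = DIFFER
Position 2: 'e' vs 'u' = DIFFER
Position 3: 't' vs 's' = DIFFER
Total differences: 3

3


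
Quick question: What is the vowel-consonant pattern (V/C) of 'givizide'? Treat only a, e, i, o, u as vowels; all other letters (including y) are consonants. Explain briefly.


Letter mapping: g = C, i = V, v = C, i = V, z = C, i = V, d = C, e = V.

CVCVCVCV


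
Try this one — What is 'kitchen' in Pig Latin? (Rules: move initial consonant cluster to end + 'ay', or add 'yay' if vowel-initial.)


'kitchen': move consonant cluster 'k' to end and add 'ay': 'itchenkay'.

itchenkay


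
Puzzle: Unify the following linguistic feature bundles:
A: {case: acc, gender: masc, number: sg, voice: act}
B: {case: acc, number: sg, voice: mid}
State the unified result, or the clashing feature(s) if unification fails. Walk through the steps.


Compare features:
case: A=acc vs B=acc -> unified: acc
gender: A=masc vs B=_ -> unified: masc
number: A=sg vs B=sg -> unified: sg
voice: A=act vs B=mid -> CLASH
Clash detected on feature 'voice' (act vs mid); unification fails.

CLASH on 'voice' (act vs mid)


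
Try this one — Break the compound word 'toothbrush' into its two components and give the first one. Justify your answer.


Split 'toothbrush' into 'tooth' + 'brush'. The first part is 'tooth'.

tooth


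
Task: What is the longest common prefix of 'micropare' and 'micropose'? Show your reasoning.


Compare from the start: 6 characters match: 'microp'. Mismatch at position 7: 'a' vs 'o'.

microp


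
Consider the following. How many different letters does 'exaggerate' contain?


Unique letters in 'exaggerate': {a, e, g, r, t, x} = 6 distinct letters.

6


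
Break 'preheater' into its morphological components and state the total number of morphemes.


Step 1: Identify prefix: 'pre' (meaning: before)
Step 2: Identify root: 'heat'
Step 3: Identify suffix(es): 'er'
Decomposition: pre- (prefix: before) + heat (root) + -er (suffix: one who)
Total morphemes: 3

3 morphemes (pre- (prefix: before) + heat (root) + -er (suffix: one who))


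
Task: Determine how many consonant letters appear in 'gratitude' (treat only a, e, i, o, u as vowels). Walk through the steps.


Consonants in 'gratitude': g, r, t, t, d = 5 consonants.

5


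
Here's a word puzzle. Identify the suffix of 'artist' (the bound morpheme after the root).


The word 'artist' = 'art' (root) + '-ist' (suffix). The suffix is '-ist'.

ist


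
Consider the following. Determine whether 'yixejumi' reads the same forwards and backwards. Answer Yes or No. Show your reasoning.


Forward: 'yixejumi'
Reversed: 'imujexiy'
They differ.

No


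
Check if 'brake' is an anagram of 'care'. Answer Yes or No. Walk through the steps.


Sorted letters of 'brake': 'abekr'
Sorted letters of 'care': 'acer'
They do not match.

No


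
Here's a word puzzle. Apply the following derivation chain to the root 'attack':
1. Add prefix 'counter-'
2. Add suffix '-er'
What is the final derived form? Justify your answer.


Step 1: Add prefix 'counter-' to 'attack' = 'counterattack'
Step 2: Add suffix '-er' to 'counterattack' = 'counterattacker'

counterattacker


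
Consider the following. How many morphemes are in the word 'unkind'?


Decomposition: un- (prefix) + kind (root) = 2 morpheme(s)

2 morphemes


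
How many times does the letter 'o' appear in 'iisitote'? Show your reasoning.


Letter 'o' in 'iisitote': found at position(s) 6 = 1 occurrence(s).

1


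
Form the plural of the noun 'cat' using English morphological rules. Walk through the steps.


Apply rule: Add -s. 'cat' becomes 'cats'.

cats


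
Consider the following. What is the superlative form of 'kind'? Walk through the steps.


Apply superlative formation (add -est): 'kind' -> 'kindest'.

kindest
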